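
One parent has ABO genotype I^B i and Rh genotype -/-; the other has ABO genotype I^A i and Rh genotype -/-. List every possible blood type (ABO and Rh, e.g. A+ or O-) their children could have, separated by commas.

O-, A-, B-, AB-

Gametes from I^B i × I^A i give offspring ABO genotypes I^A I^B, I^A i, I^B i, i i, i.e. phenotypes O, A, B, AB.
Rh cross -/- × -/- → phenotypes Rh-.
Combining independently: O-, A-, B-, AB-.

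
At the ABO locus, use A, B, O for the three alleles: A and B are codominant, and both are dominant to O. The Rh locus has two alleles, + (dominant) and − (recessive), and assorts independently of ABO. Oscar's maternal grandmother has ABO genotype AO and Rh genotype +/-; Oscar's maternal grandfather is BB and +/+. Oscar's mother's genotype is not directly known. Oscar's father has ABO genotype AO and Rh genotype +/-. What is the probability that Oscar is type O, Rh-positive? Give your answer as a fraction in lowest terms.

Oscar's mother's ABO genotype from AO × BB: 1/2 AB, 1/2 BO.
Crossing each possibility with the father AO and summing P(type O): 1/2·0 + 1/2·1/4 = 1/8.
Similarly for Rh via the mother's Rh distribution: P(Rh+) = 7/8.
Independent loci: 1/8 × 7/8 = 7/64.

7/64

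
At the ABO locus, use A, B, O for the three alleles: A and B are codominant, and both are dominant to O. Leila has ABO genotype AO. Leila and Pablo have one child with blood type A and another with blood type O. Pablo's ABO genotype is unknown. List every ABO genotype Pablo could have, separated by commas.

For each candidate genotype of Pablo, check whether crossing it with AO can produce every observed child phenotype.
  AA → possible child types {A} ✗
  AB → possible child types {A, B, AB} ✗
  AO → possible child types {O, A} ✓
  BB → possible child types {B, AB} ✗
  BO → possible child types {O, A, B, AB} ✓
  OO → possible child types {O, A} ✓

AO, BO, OO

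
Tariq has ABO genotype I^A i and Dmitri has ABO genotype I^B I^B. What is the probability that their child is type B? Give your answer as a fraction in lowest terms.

ABO cross I^A i × I^B I^B → offspring phenotypes: 1/2 B, 1/2 AB.
So P(type B) = 1/2.

1/2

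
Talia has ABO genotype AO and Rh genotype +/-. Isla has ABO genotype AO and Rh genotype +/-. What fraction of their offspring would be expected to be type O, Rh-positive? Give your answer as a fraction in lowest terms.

ABO cross AO × AO → offspring phenotypes: 1/4 O, 3/4 A.
Rh cross +/- × +/- → 3/4 Rh+, 1/4 Rh-.
Independent loci: P(type O, Rh-positive) = 1/4 × 3/4 = 3/16.

3/16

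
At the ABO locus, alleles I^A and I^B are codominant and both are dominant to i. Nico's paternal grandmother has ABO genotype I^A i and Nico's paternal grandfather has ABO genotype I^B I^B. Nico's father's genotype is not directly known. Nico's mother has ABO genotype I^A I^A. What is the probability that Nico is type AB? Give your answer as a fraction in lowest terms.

Nico's father's ABO genotype from I^A i × I^B I^B: 1/2 I^A I^B, 1/2 I^B i.
Crossing each possibility with the mother I^A I^A and summing P(type AB): 1/2·1/2 + 1/2·1/2 = 1/2.

1/2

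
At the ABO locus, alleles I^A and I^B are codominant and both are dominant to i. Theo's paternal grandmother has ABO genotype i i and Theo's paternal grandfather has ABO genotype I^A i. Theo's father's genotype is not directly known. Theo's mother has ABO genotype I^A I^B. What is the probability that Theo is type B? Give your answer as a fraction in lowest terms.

3/8

Theo's father's ABO genotype from i i × I^A i: 1/2 I^A i, 1/2 i i.
Crossing each possibility with the mother I^A I^B and summing P(type B): 1/2·1/4 + 1/2·1/2 = 3/8.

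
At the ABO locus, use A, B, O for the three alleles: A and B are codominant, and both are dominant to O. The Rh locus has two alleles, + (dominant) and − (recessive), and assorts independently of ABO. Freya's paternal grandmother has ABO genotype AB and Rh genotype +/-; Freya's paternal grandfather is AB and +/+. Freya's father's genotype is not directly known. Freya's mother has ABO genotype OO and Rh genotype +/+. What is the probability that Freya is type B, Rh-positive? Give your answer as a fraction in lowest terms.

Freya's father's ABO genotype from AB × AB: 1/4 AA, 1/2 AB, 1/4 BB.
Crossing each possibility with the mother OO and summing P(type B): 1/4·0 + 1/2·1/2 + 1/4·1 = 1/2.
Similarly for Rh via the father's Rh distribution: P(Rh+) = 1.
Independent loci: 1/2 × 1 = 1/2.

1/2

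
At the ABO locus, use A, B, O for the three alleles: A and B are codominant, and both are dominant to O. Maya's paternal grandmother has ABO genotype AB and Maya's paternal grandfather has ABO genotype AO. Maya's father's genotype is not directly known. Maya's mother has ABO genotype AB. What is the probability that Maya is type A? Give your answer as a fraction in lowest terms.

3/8

Maya's father's ABO genotype from AB × AO: 1/4 AA, 1/4 AB, 1/4 AO, 1/4 BO.
Crossing each possibility with the mother AB and summing P(type A): 1/4·1/2 + 1/4·1/4 + 1/4·1/2 + 1/4·1/4 = 3/8.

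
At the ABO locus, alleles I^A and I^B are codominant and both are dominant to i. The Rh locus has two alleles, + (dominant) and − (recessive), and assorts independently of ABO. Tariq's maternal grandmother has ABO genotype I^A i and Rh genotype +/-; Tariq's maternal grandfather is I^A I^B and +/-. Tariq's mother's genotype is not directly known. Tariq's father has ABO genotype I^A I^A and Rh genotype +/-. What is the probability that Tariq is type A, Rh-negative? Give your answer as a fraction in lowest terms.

3/16

Tariq's mother's ABO genotype from I^A i × I^A I^B: 1/4 I^A I^A, 1/4 I^A I^B, 1/4 I^A i, 1/4 I^B i.
Crossing each possibility with the father I^A I^A and summing P(type A): 1/4·1 + 1/4·1/2 + 1/4·1 + 1/4·1/2 = 3/4.
Similarly for Rh via the mother's Rh distribution: P(Rh-) = 1/4.
Independent loci: 3/4 × 1/4 = 3/16.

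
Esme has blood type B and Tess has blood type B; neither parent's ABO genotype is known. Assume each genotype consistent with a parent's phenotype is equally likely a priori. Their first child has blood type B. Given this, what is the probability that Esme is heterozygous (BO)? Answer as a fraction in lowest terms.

Possible genotypes: Esme ∈ {BB, BO}; Tess ∈ {BB, BO}.
Weight each parental genotype pair by prior × P(type-B child):
  BB × BB: posterior weight 4/15.
  BB × BO: posterior weight 4/15.
  BO × BB: posterior weight 4/15.
  BO × BO: posterior weight 1/5.
Sum the posterior weight over pairs where Esme is BO: 7/15.

7/15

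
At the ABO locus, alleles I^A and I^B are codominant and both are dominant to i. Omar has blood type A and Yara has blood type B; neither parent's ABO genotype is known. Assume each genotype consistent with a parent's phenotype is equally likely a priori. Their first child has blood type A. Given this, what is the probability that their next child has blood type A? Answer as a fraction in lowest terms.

5/12

Possible genotypes: Omar ∈ {I^A I^A, I^A i}; Yara ∈ {I^B I^B, I^B i}.
Weight each parental genotype pair by prior × P(type-A child):
  I^A I^A × I^B i: posterior weight 2/3; P(next child type A) = 1/2.
  I^A i × I^B i: posterior weight 1/3; P(next child type A) = 1/4.
Weighted sum = 5/12.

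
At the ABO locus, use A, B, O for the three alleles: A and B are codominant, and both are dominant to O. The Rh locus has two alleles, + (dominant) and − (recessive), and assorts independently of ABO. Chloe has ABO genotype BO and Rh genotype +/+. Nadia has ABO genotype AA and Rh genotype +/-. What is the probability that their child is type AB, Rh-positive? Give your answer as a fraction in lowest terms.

1/2

ABO cross BO × AA → offspring phenotypes: 1/2 A, 1/2 AB.
Rh cross +/+ × +/- → 1 Rh+.
Independent loci: P(type AB, Rh-positive) = 1/2 × 1 = 1/2.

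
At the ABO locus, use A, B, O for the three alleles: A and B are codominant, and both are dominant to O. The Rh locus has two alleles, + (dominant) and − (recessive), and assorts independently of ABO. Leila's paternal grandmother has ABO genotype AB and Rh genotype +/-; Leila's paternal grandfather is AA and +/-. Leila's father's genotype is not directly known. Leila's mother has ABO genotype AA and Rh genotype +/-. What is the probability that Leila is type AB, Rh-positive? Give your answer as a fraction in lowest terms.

Leila's father's ABO genotype from AB × AA: 1/2 AA, 1/2 AB.
Crossing each possibility with the mother AA and summing P(type AB): 1/2·0 + 1/2·1/2 = 1/4.
Similarly for Rh via the father's Rh distribution: P(Rh+) = 3/4.
Independent loci: 1/4 × 3/4 = 3/16.

3/16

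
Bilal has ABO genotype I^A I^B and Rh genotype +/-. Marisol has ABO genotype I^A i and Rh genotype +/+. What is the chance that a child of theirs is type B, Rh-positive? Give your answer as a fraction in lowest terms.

1/4

ABO cross I^A I^B × I^A i → offspring phenotypes: 1/2 A, 1/4 B, 1/4 AB.
Rh cross +/- × +/+ → 1 Rh+.
Independent loci: P(type B, Rh-positive) = 1/4 × 1 = 1/4.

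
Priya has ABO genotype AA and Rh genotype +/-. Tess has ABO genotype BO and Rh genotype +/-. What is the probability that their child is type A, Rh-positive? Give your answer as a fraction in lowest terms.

3/8

ABO cross AA × BO → offspring phenotypes: 1/2 A, 1/2 AB.
Rh cross +/- × +/- → 3/4 Rh+, 1/4 Rh-.
Independent loci: P(type A, Rh-positive) = 1/2 × 3/4 = 3/8.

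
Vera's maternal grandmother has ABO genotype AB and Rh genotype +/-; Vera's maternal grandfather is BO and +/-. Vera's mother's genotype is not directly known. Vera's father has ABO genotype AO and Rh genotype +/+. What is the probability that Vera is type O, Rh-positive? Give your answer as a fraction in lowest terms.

1/8

Vera's mother's ABO genotype from AB × BO: 1/4 AB, 1/4 AO, 1/4 BB, 1/4 BO.
Crossing each possibility with the father AO and summing P(type O): 1/4·0 + 1/4·1/4 + 1/4·0 + 1/4·1/4 = 1/8.
Similarly for Rh via the mother's Rh distribution: P(Rh+) = 1.
Independent loci: 1/8 × 1 = 1/8.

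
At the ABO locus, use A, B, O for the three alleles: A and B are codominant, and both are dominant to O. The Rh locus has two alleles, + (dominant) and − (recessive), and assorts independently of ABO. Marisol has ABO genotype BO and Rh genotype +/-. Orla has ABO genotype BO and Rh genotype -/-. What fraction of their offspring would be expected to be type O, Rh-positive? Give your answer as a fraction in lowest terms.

ABO cross BO × BO → offspring phenotypes: 1/4 O, 3/4 B.
Rh cross +/- × -/- → 1/2 Rh+, 1/2 Rh-.
Independent loci: P(type O, Rh-positive) = 1/4 × 1/2 = 1/8.

1/8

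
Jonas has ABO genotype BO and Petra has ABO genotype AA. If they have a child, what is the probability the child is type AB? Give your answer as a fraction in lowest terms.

1/2

ABO cross BO × AA → offspring phenotypes: 1/2 A, 1/2 AB.
So P(type AB) = 1/2.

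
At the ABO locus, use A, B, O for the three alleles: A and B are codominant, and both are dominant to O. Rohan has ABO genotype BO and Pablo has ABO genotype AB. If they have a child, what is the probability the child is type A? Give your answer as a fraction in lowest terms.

ABO cross BO × AB → offspring phenotypes: 1/4 A, 1/2 B, 1/4 AB.
So P(type A) = 1/4.

1/4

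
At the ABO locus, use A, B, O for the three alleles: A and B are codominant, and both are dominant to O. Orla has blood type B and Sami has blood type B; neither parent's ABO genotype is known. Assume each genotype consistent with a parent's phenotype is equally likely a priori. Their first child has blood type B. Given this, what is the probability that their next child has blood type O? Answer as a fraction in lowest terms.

1/20

Possible genotypes: Orla ∈ {BB, BO}; Sami ∈ {BB, BO}.
Weight each parental genotype pair by prior × P(type-B child):
  BB × BB: posterior weight 4/15; P(next child type O) = 0.
  BB × BO: posterior weight 4/15; P(next child type O) = 0.
  BO × BB: posterior weight 4/15; P(next child type O) = 0.
  BO × BO: posterior weight 1/5; P(next child type O) = 1/4.
Weighted sum = 1/20.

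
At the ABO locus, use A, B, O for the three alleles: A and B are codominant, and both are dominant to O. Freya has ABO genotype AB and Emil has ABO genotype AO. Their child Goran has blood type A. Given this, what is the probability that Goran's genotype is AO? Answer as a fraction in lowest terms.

1/2

Cross AB × AO → 1/4 AA, 1/4 AB, 1/4 AO, 1/4 BO.
Type-A genotypes among offspring: AA (1/4), AO (1/4); total 1/2.
P(AO | type A) = (1/4) / (1/2) = 1/2.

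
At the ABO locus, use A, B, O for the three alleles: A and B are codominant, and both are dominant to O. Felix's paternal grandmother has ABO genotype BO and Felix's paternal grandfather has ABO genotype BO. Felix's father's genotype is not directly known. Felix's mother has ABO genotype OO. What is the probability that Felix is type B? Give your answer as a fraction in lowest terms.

Felix's father's ABO genotype from BO × BO: 1/4 BB, 1/2 BO, 1/4 OO.
Crossing each possibility with the mother OO and summing P(type B): 1/4·1 + 1/2·1/2 + 1/4·0 = 1/2.

1/2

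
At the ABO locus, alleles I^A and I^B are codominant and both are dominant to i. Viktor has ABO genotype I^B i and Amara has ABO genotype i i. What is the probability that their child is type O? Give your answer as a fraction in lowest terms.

ABO cross I^B i × i i → offspring phenotypes: 1/2 O, 1/2 B.
So P(type O) = 1/2.

1/2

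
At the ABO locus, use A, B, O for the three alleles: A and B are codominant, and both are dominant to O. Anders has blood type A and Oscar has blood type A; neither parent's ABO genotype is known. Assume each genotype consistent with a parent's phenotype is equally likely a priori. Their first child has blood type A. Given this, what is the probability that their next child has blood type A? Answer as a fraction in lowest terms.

19/20

Possible genotypes: Anders ∈ {AA, AO}; Oscar ∈ {AA, AO}.
Weight each parental genotype pair by prior × P(type-A child):
  AA × AA: posterior weight 4/15; P(next child type A) = 1.
  AA × AO: posterior weight 4/15; P(next child type A) = 1.
  AO × AA: posterior weight 4/15; P(next child type A) = 1.
  AO × AO: posterior weight 1/5; P(next child type A) = 3/4.
Weighted sum = 19/20.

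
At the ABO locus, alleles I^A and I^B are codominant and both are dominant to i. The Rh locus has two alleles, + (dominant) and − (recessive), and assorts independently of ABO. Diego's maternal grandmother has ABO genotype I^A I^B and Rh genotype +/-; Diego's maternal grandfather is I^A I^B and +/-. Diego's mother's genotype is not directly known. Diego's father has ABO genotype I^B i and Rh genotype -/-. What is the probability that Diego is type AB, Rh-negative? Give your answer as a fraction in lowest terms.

Diego's mother's ABO genotype from I^A I^B × I^A I^B: 1/4 I^A I^A, 1/2 I^A I^B, 1/4 I^B I^B.
Crossing each possibility with the father I^B i and summing P(type AB): 1/4·1/2 + 1/2·1/4 + 1/4·0 = 1/4.
Similarly for Rh via the mother's Rh distribution: P(Rh-) = 1/2.
Independent loci: 1/4 × 1/2 = 1/8.

1/8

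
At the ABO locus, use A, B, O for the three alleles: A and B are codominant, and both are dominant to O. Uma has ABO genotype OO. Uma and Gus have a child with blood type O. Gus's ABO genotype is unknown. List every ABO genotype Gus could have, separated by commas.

AO, BO, OO

For each candidate genotype of Gus, check whether crossing it with OO can produce every observed child phenotype.
  AA → possible child types {A} ✗
  AB → possible child types {A, B} ✗
  AO → possible child types {O, A} ✓
  BB → possible child types {B} ✗
  BO → possible child types {O, B} ✓
  OO → possible child types {O} ✓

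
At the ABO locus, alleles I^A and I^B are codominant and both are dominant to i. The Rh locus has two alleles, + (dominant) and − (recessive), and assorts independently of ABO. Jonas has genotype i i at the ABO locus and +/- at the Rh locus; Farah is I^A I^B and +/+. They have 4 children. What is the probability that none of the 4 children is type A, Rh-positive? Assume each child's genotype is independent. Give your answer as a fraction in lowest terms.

1/16

ABO cross i i × I^A I^B → 1/2 A, 1/2 B.
Rh cross +/- × +/+ → 1 Rh+; so P(type A, Rh-positive) = 1/2 × 1 = 1/2 per child.
P(not type A, Rh-positive) = 1/2 for one child; (1/2)^4 = 1/16.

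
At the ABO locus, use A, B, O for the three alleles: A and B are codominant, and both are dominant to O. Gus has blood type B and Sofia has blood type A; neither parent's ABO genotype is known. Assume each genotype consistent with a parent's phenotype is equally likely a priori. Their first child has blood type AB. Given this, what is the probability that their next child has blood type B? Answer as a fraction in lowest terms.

Possible genotypes: Gus ∈ {BB, BO}; Sofia ∈ {AA, AO}.
Weight each parental genotype pair by prior × P(type-AB child):
  BB × AA: posterior weight 4/9; P(next child type B) = 0.
  BB × AO: posterior weight 2/9; P(next child type B) = 1/2.
  BO × AA: posterior weight 2/9; P(next child type B) = 0.
  BO × AO: posterior weight 1/9; P(next child type B) = 1/4.
Weighted sum = 5/36.

5/36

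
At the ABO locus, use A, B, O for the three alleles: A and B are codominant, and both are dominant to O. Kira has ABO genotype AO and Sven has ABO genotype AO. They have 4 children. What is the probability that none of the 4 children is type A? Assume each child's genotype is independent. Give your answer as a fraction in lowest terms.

ABO cross AO × AO → 1/4 O, 3/4 A.
So P(type A) = 3/4 per child.
P(not type A) = 1/4 for one child; (1/4)^4 = 1/256.

1/256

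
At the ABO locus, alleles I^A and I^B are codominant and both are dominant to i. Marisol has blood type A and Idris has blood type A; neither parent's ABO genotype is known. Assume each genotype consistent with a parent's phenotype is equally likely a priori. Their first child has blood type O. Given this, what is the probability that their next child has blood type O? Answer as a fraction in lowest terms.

1/4

Possible genotypes: Marisol ∈ {I^A I^A, I^A i}; Idris ∈ {I^A I^A, I^A i}.
Weight each parental genotype pair by prior × P(type-O child):
  I^A i × I^A i: posterior weight 1; P(next child type O) = 1/4.
Weighted sum = 1/4.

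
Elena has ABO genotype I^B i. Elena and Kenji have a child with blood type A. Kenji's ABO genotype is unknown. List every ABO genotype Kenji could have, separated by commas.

I^A I^A, I^A I^B, I^A i

For each candidate genotype of Kenji, check whether crossing it with I^B i can produce every observed child phenotype.
  I^A I^A → possible child types {A, AB} ✓
  I^A I^B → possible child types {A, B, AB} ✓
  I^A i → possible child types {O, A, B, AB} ✓
  I^B I^B → possible child types {B} ✗
  I^B i → possible child types {O, B} ✗
  i i → possible child types {O, B} ✗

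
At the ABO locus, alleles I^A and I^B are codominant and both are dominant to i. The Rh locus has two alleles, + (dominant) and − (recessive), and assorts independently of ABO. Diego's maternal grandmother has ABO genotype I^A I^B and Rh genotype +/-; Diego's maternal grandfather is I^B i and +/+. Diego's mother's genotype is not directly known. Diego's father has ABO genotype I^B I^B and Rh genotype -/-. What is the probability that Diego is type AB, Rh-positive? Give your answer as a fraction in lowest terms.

Diego's mother's ABO genotype from I^A I^B × I^B i: 1/4 I^A I^B, 1/4 I^A i, 1/4 I^B I^B, 1/4 I^B i.
Crossing each possibility with the father I^B I^B and summing P(type AB): 1/4·1/2 + 1/4·1/2 + 1/4·0 + 1/4·0 = 1/4.
Similarly for Rh via the mother's Rh distribution: P(Rh+) = 3/4.
Independent loci: 1/4 × 3/4 = 3/16.

3/16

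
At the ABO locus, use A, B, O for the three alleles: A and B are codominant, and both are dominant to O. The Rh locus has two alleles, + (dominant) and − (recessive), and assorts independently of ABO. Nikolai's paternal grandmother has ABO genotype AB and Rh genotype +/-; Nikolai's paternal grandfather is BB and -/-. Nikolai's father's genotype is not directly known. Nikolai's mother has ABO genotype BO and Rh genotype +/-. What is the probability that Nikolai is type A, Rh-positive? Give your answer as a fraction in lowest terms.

5/64

Nikolai's father's ABO genotype from AB × BB: 1/2 AB, 1/2 BB.
Crossing each possibility with the mother BO and summing P(type A): 1/2·1/4 + 1/2·0 = 1/8.
Similarly for Rh via the father's Rh distribution: P(Rh+) = 5/8.
Independent loci: 1/8 × 5/8 = 5/64.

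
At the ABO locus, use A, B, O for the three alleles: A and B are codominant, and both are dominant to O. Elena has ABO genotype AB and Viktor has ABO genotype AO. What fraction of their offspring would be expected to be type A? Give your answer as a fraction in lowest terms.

1/2

ABO cross AB × AO → offspring phenotypes: 1/2 A, 1/4 B, 1/4 AB.
So P(type A) = 1/2.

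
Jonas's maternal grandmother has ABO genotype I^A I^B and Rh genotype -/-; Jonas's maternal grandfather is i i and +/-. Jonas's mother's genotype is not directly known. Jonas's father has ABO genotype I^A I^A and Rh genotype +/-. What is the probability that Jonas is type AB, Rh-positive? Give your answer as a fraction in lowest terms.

5/32

Jonas's mother's ABO genotype from I^A I^B × i i: 1/2 I^A i, 1/2 I^B i.
Crossing each possibility with the father I^A I^A and summing P(type AB): 1/2·0 + 1/2·1/2 = 1/4.
Similarly for Rh via the mother's Rh distribution: P(Rh+) = 5/8.
Independent loci: 1/4 × 5/8 = 5/32.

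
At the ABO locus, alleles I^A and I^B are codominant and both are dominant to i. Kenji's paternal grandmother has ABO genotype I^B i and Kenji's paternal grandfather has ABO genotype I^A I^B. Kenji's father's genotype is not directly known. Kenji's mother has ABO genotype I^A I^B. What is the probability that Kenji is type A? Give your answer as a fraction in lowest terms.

Kenji's father's ABO genotype from I^B i × I^A I^B: 1/4 I^A I^B, 1/4 I^A i, 1/4 I^B I^B, 1/4 I^B i.
Crossing each possibility with the mother I^A I^B and summing P(type A): 1/4·1/4 + 1/4·1/2 + 1/4·0 + 1/4·1/4 = 1/4.

1/4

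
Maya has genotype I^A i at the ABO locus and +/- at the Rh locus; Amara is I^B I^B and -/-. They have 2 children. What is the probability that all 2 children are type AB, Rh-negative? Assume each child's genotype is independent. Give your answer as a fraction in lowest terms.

ABO cross I^A i × I^B I^B → 1/2 B, 1/2 AB.
Rh cross +/- × -/- → 1/2 Rh+, 1/2 Rh-; so P(type AB, Rh-negative) = 1/2 × 1/2 = 1/4 per child.
All 2 independent: (1/4)^2 = 1/16.

1/16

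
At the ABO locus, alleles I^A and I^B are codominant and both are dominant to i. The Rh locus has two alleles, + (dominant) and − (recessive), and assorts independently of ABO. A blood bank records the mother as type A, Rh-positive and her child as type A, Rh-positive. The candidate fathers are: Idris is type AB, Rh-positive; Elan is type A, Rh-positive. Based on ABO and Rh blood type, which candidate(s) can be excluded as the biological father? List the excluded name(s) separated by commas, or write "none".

A candidate is excluded only if no genotype consistent with his phenotype could produce a type A, Rh-positive child with a type A, Rh-positive mother.
Every candidate has at least one consistent genotype combination, so none can be excluded.

none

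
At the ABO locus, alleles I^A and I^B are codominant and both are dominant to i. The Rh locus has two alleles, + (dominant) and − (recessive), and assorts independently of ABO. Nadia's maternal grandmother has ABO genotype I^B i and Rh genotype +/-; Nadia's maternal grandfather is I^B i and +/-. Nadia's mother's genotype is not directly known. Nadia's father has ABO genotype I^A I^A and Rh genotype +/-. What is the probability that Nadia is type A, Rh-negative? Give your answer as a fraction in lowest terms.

Nadia's mother's ABO genotype from I^B i × I^B i: 1/4 I^B I^B, 1/2 I^B i, 1/4 i i.
Crossing each possibility with the father I^A I^A and summing P(type A): 1/4·0 + 1/2·1/2 + 1/4·1 = 1/2.
Similarly for Rh via the mother's Rh distribution: P(Rh-) = 1/4.
Independent loci: 1/2 × 1/4 = 1/8.

1/8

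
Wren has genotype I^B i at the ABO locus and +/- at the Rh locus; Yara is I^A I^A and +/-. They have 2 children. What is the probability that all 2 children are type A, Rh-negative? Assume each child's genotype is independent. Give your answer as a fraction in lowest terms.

1/64

ABO cross I^B i × I^A I^A → 1/2 A, 1/2 AB.
Rh cross +/- × +/- → 3/4 Rh+, 1/4 Rh-; so P(type A, Rh-negative) = 1/2 × 1/4 = 1/8 per child.
All 2 independent: (1/8)^2 = 1/64.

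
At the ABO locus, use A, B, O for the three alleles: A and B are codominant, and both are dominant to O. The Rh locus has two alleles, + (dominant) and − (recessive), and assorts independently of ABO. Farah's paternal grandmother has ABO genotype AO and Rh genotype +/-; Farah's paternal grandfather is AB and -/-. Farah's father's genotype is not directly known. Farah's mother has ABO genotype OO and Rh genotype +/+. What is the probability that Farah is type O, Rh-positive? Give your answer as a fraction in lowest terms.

1/4

Farah's father's ABO genotype from AO × AB: 1/4 AA, 1/4 AB, 1/4 AO, 1/4 BO.
Crossing each possibility with the mother OO and summing P(type O): 1/4·0 + 1/4·0 + 1/4·1/2 + 1/4·1/2 = 1/4.
Similarly for Rh via the father's Rh distribution: P(Rh+) = 1.
Independent loci: 1/4 × 1 = 1/4.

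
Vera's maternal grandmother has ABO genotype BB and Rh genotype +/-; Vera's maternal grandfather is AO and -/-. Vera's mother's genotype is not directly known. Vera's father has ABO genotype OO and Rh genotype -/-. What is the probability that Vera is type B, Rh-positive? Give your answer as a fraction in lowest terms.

Vera's mother's ABO genotype from BB × AO: 1/2 AB, 1/2 BO.
Crossing each possibility with the father OO and summing P(type B): 1/2·1/2 + 1/2·1/2 = 1/2.
Similarly for Rh via the mother's Rh distribution: P(Rh+) = 1/4.
Independent loci: 1/2 × 1/4 = 1/8.

1/8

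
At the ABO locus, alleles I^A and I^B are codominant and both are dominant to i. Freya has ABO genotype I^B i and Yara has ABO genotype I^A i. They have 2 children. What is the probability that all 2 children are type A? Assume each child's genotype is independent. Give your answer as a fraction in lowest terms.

ABO cross I^B i × I^A i → 1/4 O, 1/4 A, 1/4 B, 1/4 AB.
So P(type A) = 1/4 per child.
All 2 independent: (1/4)^2 = 1/16.

1/16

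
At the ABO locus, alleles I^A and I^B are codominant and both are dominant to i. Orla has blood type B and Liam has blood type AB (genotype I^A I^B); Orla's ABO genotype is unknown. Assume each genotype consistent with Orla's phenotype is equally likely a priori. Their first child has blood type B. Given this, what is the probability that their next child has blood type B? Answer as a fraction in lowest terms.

1/2

Possible genotypes: Orla ∈ {I^B I^B, I^B i}; Liam ∈ {I^A I^B}.
Weight each parental genotype pair by prior × P(type-B child):
  I^B I^B × I^A I^B: posterior weight 1/2; P(next child type B) = 1/2.
  I^B i × I^A I^B: posterior weight 1/2; P(next child type B) = 1/2.
Weighted sum = 1/2.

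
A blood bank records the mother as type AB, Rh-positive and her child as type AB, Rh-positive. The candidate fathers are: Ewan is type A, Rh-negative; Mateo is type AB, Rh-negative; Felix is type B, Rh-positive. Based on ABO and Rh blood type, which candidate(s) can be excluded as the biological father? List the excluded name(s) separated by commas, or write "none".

A candidate is excluded only if no genotype consistent with his phenotype could produce a type AB, Rh-positive child with a type AB, Rh-positive mother.
Every candidate has at least one consistent genotype combination, so none can be excluded.

none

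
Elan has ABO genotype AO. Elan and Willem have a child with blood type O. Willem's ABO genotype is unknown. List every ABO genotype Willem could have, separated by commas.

For each candidate genotype of Willem, check whether crossing it with AO can produce every observed child phenotype.
  AA → possible child types {A} ✗
  AB → possible child types {A, B, AB} ✗
  AO → possible child types {O, A} ✓
  BB → possible child types {B, AB} ✗
  BO → possible child types {O, A, B, AB} ✓
  OO → possible child types {O, A} ✓

AO, BO, OO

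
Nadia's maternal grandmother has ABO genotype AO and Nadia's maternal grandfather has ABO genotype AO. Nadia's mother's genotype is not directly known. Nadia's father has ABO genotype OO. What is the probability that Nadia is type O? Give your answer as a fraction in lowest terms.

1/2

Nadia's mother's ABO genotype from AO × AO: 1/4 AA, 1/2 AO, 1/4 OO.
Crossing each possibility with the father OO and summing P(type O): 1/4·0 + 1/2·1/2 + 1/4·1 = 1/2.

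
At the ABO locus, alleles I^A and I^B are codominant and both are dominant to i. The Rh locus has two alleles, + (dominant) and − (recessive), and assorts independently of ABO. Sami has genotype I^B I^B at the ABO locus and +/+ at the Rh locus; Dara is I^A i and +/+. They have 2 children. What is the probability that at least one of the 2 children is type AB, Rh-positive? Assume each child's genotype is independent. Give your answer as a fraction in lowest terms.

3/4

ABO cross I^B I^B × I^A i → 1/2 B, 1/2 AB.
Rh cross +/+ × +/+ → 1 Rh+; so P(type AB, Rh-positive) = 1/2 × 1 = 1/2 per child.
P(none) = (1/2)^2 = 1/4; P(at least one) = 1 − 1/4 = 3/4.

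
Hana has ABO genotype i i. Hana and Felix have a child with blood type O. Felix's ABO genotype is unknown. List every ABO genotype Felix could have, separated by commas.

I^A i, I^B i, i i

For each candidate genotype of Felix, check whether crossing it with i i can produce every observed child phenotype.
  I^A I^A → possible child types {A} ✗
  I^A I^B → possible child types {A, B} ✗
  I^A i → possible child types {O, A} ✓
  I^B I^B → possible child types {B} ✗
  I^B i → possible child types {O, B} ✓
  i i → possible child types {O} ✓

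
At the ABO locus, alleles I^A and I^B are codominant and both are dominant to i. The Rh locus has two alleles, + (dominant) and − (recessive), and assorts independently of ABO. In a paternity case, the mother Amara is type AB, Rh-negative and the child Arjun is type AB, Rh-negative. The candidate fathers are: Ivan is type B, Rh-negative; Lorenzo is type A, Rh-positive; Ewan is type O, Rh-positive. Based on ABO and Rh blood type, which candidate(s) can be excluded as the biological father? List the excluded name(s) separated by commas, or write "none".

A candidate is excluded only if no genotype consistent with his phenotype could produce a type AB, Rh-negative child with a type AB, Rh-negative mother.
Ewan (type O, Rh+): no genotype consistent with that phenotype can produce a type-AB Rh- child with a type-AB mother.

Ewan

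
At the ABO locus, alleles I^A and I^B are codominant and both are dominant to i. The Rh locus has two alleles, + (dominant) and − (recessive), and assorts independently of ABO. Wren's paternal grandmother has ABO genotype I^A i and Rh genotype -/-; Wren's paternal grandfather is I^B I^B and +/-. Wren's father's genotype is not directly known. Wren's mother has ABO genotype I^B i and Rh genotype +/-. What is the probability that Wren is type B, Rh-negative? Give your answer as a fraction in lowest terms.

Wren's father's ABO genotype from I^A i × I^B I^B: 1/2 I^A I^B, 1/2 I^B i.
Crossing each possibility with the mother I^B i and summing P(type B): 1/2·1/2 + 1/2·3/4 = 5/8.
Similarly for Rh via the father's Rh distribution: P(Rh-) = 3/8.
Independent loci: 5/8 × 3/8 = 15/64.

15/64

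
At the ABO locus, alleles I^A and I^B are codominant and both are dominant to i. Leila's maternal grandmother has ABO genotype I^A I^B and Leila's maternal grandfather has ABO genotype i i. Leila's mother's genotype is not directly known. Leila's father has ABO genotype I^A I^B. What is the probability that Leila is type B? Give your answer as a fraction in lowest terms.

Leila's mother's ABO genotype from I^A I^B × i i: 1/2 I^A i, 1/2 I^B i.
Crossing each possibility with the father I^A I^B and summing P(type B): 1/2·1/4 + 1/2·1/2 = 3/8.

3/8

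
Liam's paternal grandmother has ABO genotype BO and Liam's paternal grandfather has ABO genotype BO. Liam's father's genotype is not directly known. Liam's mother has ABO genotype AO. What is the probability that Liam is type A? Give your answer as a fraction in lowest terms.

1/4

Liam's father's ABO genotype from BO × BO: 1/4 BB, 1/2 BO, 1/4 OO.
Crossing each possibility with the mother AO and summing P(type A): 1/4·0 + 1/2·1/4 + 1/4·1/2 = 1/4.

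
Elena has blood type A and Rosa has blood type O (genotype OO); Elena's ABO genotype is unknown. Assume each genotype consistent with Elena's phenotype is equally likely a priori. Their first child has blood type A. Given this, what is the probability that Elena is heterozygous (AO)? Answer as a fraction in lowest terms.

1/3

Possible genotypes: Elena ∈ {AA, AO}; Rosa ∈ {OO}.
Weight each parental genotype pair by prior × P(type-A child):
  AA × OO: posterior weight 2/3.
  AO × OO: posterior weight 1/3.
Sum the posterior weight over pairs where Elena is AO: 1/3.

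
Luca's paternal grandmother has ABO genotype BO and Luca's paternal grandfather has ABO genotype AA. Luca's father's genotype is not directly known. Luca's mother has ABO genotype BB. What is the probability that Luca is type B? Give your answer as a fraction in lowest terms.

Luca's father's ABO genotype from BO × AA: 1/2 AB, 1/2 AO.
Crossing each possibility with the mother BB and summing P(type B): 1/2·1/2 + 1/2·1/2 = 1/2.

1/2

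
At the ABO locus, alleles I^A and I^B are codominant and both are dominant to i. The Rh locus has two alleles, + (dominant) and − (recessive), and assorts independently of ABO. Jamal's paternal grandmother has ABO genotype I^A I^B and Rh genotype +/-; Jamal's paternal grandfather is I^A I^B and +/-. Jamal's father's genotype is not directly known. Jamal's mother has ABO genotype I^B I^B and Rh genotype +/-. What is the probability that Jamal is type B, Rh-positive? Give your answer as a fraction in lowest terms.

Jamal's father's ABO genotype from I^A I^B × I^A I^B: 1/4 I^A I^A, 1/2 I^A I^B, 1/4 I^B I^B.
Crossing each possibility with the mother I^B I^B and summing P(type B): 1/4·0 + 1/2·1/2 + 1/4·1 = 1/2.
Similarly for Rh via the father's Rh distribution: P(Rh+) = 3/4.
Independent loci: 1/2 × 3/4 = 3/8.

3/8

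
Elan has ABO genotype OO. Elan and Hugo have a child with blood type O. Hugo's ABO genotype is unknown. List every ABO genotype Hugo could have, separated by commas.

For each candidate genotype of Hugo, check whether crossing it with OO can produce every observed child phenotype.
  AA → possible child types {A} ✗
  AB → possible child types {A, B} ✗
  AO → possible child types {O, A} ✓
  BB → possible child types {B} ✗
  BO → possible child types {O, B} ✓
  OO → possible child types {O} ✓

AO, BO, OO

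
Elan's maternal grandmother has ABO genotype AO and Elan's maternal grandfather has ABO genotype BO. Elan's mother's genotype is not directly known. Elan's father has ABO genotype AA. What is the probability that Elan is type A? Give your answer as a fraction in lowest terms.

3/4

Elan's mother's ABO genotype from AO × BO: 1/4 AB, 1/4 AO, 1/4 BO, 1/4 OO.
Crossing each possibility with the father AA and summing P(type A): 1/4·1/2 + 1/4·1 + 1/4·1/2 + 1/4·1 = 3/4.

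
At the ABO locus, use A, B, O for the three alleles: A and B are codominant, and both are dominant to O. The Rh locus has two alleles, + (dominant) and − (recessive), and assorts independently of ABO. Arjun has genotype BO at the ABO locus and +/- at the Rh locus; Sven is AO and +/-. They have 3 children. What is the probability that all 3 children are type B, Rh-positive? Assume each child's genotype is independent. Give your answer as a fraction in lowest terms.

27/4096

ABO cross BO × AO → 1/4 O, 1/4 A, 1/4 B, 1/4 AB.
Rh cross +/- × +/- → 3/4 Rh+, 1/4 Rh-; so P(type B, Rh-positive) = 1/4 × 3/4 = 3/16 per child.
All 3 independent: (3/16)^3 = 27/4096.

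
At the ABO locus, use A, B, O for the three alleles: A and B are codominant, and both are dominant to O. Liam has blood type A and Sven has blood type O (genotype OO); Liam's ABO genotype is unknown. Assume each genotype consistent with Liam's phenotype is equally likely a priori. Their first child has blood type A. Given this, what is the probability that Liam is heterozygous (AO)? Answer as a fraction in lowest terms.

1/3

Possible genotypes: Liam ∈ {AA, AO}; Sven ∈ {OO}.
Weight each parental genotype pair by prior × P(type-A child):
  AA × OO: posterior weight 2/3.
  AO × OO: posterior weight 1/3.
Sum the posterior weight over pairs where Liam is AO: 1/3.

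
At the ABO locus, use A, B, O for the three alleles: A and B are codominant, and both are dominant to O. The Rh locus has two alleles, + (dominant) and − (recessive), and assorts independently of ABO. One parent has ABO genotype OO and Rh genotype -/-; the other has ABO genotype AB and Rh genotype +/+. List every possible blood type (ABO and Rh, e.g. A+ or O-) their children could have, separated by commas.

Gametes from OO × AB give offspring ABO genotypes AO, BO, i.e. phenotypes A, B.
Rh cross -/- × +/+ → phenotypes Rh+.
Combining independently: A+, B+.

A+, B+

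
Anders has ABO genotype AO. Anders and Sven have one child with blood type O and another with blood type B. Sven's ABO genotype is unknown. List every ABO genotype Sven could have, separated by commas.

BO

For each candidate genotype of Sven, check whether crossing it with AO can produce every observed child phenotype.
  AA → possible child types {A} ✗
  AB → possible child types {A, B, AB} ✗
  AO → possible child types {O, A} ✗
  BB → possible child types {B, AB} ✗
  BO → possible child types {O, A, B, AB} ✓
  OO → possible child types {O, A} ✗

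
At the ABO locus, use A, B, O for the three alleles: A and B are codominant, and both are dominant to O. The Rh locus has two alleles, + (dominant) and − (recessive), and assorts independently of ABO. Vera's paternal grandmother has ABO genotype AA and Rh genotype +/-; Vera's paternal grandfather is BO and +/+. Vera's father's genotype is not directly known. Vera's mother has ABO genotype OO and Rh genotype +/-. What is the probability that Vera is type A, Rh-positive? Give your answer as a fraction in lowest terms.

7/16

Vera's father's ABO genotype from AA × BO: 1/2 AB, 1/2 AO.
Crossing each possibility with the mother OO and summing P(type A): 1/2·1/2 + 1/2·1/2 = 1/2.
Similarly for Rh via the father's Rh distribution: P(Rh+) = 7/8.
Independent loci: 1/2 × 7/8 = 7/16.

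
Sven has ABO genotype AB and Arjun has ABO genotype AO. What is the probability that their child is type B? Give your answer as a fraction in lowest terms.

ABO cross AB × AO → offspring phenotypes: 1/2 A, 1/4 B, 1/4 AB.
So P(type B) = 1/4.

1/4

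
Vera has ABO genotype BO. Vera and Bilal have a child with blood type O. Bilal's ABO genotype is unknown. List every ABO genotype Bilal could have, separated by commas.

For each candidate genotype of Bilal, check whether crossing it with BO can produce every observed child phenotype.
  AA → possible child types {A, AB} ✗
  AB → possible child types {A, B, AB} ✗
  AO → possible child types {O, A, B, AB} ✓
  BB → possible child types {B} ✗
  BO → possible child types {O, B} ✓
  OO → possible child types {O, B} ✓

AO, BO, OO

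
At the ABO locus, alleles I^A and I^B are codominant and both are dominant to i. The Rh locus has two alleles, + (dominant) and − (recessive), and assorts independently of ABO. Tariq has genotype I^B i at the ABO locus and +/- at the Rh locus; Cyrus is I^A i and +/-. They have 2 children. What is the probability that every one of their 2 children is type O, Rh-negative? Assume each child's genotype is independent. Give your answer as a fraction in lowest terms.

1/256

ABO cross I^B i × I^A i → 1/4 O, 1/4 A, 1/4 B, 1/4 AB.
Rh cross +/- × +/- → 3/4 Rh+, 1/4 Rh-; so P(type O, Rh-negative) = 1/4 × 1/4 = 1/16 per child.
All 2 independent: (1/16)^2 = 1/256.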